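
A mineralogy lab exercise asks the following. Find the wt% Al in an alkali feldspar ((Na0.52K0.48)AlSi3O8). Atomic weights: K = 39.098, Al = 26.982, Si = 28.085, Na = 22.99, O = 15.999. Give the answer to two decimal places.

10.00 weight percent

M((Na0.52K0.48)AlSi3O8) = 269.951 g/mol.
Al contributes 1 × 26.982 = 26.982 g per mole.
26.982/269.951 = 0.1000 → 10.00%.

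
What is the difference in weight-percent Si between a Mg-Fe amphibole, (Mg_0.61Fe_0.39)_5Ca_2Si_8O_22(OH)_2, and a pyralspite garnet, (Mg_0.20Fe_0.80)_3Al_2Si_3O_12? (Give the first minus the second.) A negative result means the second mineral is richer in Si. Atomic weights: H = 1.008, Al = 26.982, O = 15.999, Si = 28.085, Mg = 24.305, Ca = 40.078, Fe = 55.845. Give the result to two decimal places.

8.11 percentage points

Si in (Mg_0.61Fe_0.39)_5Ca_2Si_8O_22(OH)_2: molar mass 873.856 g/mol; 8×28.085 = 224.680 g → 25.71 wt%.
Si in (Mg_0.20Fe_0.80)_3Al_2Si_3O_12: molar mass 478.818 g/mol; 3×28.085 = 84.255 g → 17.60 wt%.
Difference = 25.71 − 17.60 = 8.11 percentage points.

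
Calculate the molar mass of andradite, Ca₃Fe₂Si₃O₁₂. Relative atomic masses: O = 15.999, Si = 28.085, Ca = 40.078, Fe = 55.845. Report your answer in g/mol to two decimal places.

Ca: 3 × 40.078 = 120.2340
Fe: 2 × 55.845 = 111.6900
Si: 3 × 28.085 = 84.2550
O: 12 × 15.999 = 191.9880
Summing the contributions gives the formula mass.

508.17 g/mol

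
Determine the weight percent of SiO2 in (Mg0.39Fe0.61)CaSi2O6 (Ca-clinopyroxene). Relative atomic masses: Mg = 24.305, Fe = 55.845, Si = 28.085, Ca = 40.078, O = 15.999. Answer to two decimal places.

Formula mass = 235.786 g/mol.
2 Si → 2.0000 mol SiO2 per formula unit; M(SiO2) = 60.083, so SiO2 mass = 120.166 g.
120.166/235.786 × 100 = 50.96 wt%.

50.96 wt%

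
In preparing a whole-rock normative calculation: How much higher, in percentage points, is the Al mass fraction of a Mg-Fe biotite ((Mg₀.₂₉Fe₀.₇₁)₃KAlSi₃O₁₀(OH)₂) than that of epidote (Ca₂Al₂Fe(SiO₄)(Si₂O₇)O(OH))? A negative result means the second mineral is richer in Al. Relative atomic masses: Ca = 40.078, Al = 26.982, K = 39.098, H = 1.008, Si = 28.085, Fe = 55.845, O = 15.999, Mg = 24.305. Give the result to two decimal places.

Al in (Mg₀.₂₉Fe₀.₇₁)₃KAlSi₃O₁₀(OH)₂: molar mass 484.434 g/mol; 1×26.982 = 26.982 g → 5.57 wt%.
Al in Ca₂Al₂Fe(SiO₄)(Si₂O₇)O(OH): molar mass 483.215 g/mol; 2×26.982 = 53.964 g → 11.17 wt%.
Difference = 5.57 − 11.17 = -5.60 percentage points.

-5.60 percentage points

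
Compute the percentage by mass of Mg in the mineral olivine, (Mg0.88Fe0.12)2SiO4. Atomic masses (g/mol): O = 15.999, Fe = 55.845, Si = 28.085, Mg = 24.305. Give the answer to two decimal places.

M((Mg0.88Fe0.12)2SiO4) = 148.261 g/mol.
Mg contributes 1.76 × 24.305 = 42.777 g per mole.
42.777/148.261 = 0.2885 → 28.85%.

28.85 wt%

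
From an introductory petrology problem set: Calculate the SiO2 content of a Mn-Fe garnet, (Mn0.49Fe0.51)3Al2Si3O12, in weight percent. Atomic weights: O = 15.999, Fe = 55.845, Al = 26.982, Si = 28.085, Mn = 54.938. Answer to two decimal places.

36.31 wt%

Formula mass = 496.409 g/mol.
3 Si → 3.0000 mol SiO2 per formula unit; M(SiO2) = 60.083, so SiO2 mass = 180.249 g.
180.249/496.409 × 100 = 36.31 wt%.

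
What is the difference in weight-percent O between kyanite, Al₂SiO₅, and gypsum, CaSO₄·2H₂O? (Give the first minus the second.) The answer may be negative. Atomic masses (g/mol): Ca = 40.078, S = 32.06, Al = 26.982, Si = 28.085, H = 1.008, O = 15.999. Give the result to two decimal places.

-6.39 percentage points

M(Al₂SiO₅) = 162.044 g/mol, so wt% O = 79.995/162.044 × 100 = 49.37%.
M(CaSO₄·2H₂O) = 172.164 g/mol, so wt% O = 95.994/172.164 × 100 = 55.76%.
49.37 − 55.76 = -6.39 pp.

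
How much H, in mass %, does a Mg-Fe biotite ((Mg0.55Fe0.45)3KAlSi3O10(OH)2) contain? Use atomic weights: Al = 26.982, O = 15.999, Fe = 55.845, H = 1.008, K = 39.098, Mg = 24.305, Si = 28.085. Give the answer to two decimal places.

M((Mg0.55Fe0.45)3KAlSi3O10(OH)2) = 459.833 g/mol.
H contributes 2 × 1.008 = 2.016 g per mole.
2.016/459.833 = 0.0044 → 0.44%.

0.44 mass %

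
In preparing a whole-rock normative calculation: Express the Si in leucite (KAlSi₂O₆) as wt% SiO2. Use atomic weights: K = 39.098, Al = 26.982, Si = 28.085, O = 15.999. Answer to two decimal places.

Formula mass = 218.244 g/mol.
2 Si → 2.0000 mol SiO2 per formula unit; M(SiO2) = 60.083, so SiO2 mass = 120.166 g.
120.166/218.244 × 100 = 55.06 wt%.

55.06 wt%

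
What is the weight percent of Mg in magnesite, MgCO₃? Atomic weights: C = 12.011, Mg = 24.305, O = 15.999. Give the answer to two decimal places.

Molar mass of MgCO₃: 1·24.305 + 1·12.011 + 3·15.999 = 84.313 g/mol.
Mass of Mg per formula unit: 1 × 24.305 = 24.305 g.
Weight fraction Mg = 24.305 / 84.313 = 0.2883.

28.83 mass %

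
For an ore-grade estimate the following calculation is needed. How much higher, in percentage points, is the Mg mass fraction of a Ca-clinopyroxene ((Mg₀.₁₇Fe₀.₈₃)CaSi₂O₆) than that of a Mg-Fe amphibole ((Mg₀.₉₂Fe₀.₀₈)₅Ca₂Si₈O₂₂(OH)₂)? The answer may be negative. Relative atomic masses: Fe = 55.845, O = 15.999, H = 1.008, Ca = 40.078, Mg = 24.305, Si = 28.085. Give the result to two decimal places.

First mineral: 4.132 g Mg in 242.725 g formula = 1.70 wt% Mg.
Second mineral: 111.803 g Mg in 824.969 g formula = 13.55 wt% Mg.
1.70% − 13.55% gives a difference of -11.85 percentage points.

-11.85 percentage points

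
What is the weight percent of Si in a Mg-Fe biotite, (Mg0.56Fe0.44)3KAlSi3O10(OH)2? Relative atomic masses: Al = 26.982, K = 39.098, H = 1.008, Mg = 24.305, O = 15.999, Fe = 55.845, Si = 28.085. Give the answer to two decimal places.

18.36 wt%

M((Mg0.56Fe0.44)3KAlSi3O10(OH)2) = 458.887 g/mol.
Si contributes 3 × 28.085 = 84.255 g per mole.
84.255/458.887 = 0.1836 → 18.36%.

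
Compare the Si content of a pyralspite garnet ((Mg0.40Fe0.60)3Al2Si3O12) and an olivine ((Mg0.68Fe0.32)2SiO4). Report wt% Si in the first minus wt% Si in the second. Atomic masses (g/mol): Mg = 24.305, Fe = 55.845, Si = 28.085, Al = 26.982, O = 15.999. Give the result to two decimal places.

0.86 percentage points

M((Mg0.40Fe0.60)3Al2Si3O12) = 459.894 g/mol, so wt% Si = 84.255/459.894 × 100 = 18.32%.
M((Mg0.68Fe0.32)2SiO4) = 160.877 g/mol, so wt% Si = 28.085/160.877 × 100 = 17.46%.
18.32 − 17.46 = 0.86 pp.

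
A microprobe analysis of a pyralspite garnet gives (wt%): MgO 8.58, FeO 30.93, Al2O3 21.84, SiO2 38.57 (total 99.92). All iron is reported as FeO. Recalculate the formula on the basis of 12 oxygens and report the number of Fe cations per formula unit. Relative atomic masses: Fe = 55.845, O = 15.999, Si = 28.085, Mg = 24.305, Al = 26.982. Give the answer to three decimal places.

8.58 wt% MgO ÷ 40.304 g/mol = 0.21288 mol, giving 0.21288 Mg and 0.21288 O.
30.93 wt% FeO ÷ 71.844 g/mol = 0.43052 mol, giving 0.43052 Fe and 0.43052 O.
21.84 wt% Al2O3 ÷ 101.961 g/mol = 0.21420 mol, giving 0.42840 Al and 0.64260 O.
38.57 wt% SiO2 ÷ 60.083 g/mol = 0.64195 mol, giving 0.64195 Si and 1.28390 O.
Oxygen sums to 2.56990; scaling by 12/2.56990 = 4.66944 puts the formula on 12 O.
Fe: 0.43052 × 4.66944 = 2.010 atoms per formula unit.

2.010 Fe apfu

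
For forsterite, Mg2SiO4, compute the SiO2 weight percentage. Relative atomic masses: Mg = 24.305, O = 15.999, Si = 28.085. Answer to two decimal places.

42.71 wt%

M(Mg2SiO4) = 140.691 g/mol; M(SiO2) = 60.083 g/mol.
Moles SiO2 per formula unit = 1 Si ÷ 1 = 1.0000.
SiO2 fraction = (1.0000 × 60.083) / 140.691 = 60.083/140.691 = 0.4271.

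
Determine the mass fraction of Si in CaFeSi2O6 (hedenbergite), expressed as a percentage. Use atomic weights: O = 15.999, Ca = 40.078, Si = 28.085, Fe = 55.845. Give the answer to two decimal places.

M(CaFeSi2O6) = 248.087 g/mol.
Si contributes 2 × 28.085 = 56.170 g per mole.
56.170/248.087 = 0.2264 → 22.64%.

22.64 weight percent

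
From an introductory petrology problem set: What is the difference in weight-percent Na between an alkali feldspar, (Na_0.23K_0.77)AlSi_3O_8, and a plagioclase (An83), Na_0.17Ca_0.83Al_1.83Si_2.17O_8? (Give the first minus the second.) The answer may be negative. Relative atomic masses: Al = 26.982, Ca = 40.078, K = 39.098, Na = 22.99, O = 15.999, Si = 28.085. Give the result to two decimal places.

M((Na_0.23K_0.77)AlSi_3O_8) = 274.622 g/mol, so wt% Na = 5.288/274.622 × 100 = 1.93%.
M(Na_0.17Ca_0.83Al_1.83Si_2.17O_8) = 275.487 g/mol, so wt% Na = 3.908/275.487 × 100 = 1.42%.
1.93 − 1.42 = 0.51 pp.

0.51 percentage points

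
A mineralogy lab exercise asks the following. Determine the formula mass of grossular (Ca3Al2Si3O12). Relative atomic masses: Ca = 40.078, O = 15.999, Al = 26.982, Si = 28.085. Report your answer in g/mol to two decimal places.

The formula mass is the sum 3*40.078 + 2*26.982 + 3*28.085 + 12*15.999.

450.44 g/mol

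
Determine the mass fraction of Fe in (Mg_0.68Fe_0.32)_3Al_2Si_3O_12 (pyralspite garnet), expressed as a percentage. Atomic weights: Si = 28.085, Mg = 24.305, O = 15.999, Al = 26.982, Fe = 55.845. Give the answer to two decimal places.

M((Mg_0.68Fe_0.32)_3Al_2Si_3O_12) = 433.400 g/mol.
Fe contributes 0.96 × 55.845 = 53.611 g per mole.
53.611/433.400 = 0.1237 → 12.37%.

12.37 weight percent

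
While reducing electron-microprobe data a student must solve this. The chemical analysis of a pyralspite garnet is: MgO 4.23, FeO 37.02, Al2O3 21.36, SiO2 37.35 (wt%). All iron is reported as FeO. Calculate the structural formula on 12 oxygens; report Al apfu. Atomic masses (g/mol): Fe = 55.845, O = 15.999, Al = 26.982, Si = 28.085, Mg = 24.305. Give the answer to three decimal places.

MgO (M=40.304): mol = 0.10495; Mg = 0.10495, O = 0.10495.
FeO (M=71.844): mol = 0.51528; Fe = 0.51528, O = 0.51528.
Al2O3 (M=101.961): mol = 0.20949; Al = 0.41898, O = 0.62847.
SiO2 (M=60.083): mol = 0.62164; Si = 0.62164, O = 1.24328.
ΣO = 2.49198; factor = 12/ΣO = 4.81545.
Al apfu = 0.41898 × 4.81545 = 2.018.

2.018 Al apfu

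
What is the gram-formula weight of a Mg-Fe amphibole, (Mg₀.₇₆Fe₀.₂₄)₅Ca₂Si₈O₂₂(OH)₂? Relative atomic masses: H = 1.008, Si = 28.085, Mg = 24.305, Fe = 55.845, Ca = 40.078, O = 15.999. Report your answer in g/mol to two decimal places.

850.20 g/mol

Mg: 3.80 × 24.305 = 92.3590
Fe: 1.20 × 55.845 = 67.0140
Ca: 2 × 40.078 = 80.1560
Si: 8 × 28.085 = 224.6800
O: 24 × 15.999 = 383.9760
H: 2 × 1.008 = 2.0160
Summing the contributions gives the formula mass.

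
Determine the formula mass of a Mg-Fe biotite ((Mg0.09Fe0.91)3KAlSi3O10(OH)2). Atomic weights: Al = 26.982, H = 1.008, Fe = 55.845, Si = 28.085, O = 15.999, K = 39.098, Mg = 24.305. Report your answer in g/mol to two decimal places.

M = 0.27·24.305 + 2.73·55.845 + 1·39.098 + 1·26.982 + 3·28.085 + 12·15.999 + 2·1.008

503.36 g/mol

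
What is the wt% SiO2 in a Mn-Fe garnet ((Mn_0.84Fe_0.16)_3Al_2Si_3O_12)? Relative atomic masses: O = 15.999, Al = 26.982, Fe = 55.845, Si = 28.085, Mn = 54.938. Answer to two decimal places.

36.38 wt%

M((Mn_0.84Fe_0.16)_3Al_2Si_3O_12) = 495.456 g/mol; M(SiO2) = 60.083 g/mol.
Moles SiO2 per formula unit = 3 Si ÷ 1 = 3.0000.
SiO2 fraction = (3.0000 × 60.083) / 495.456 = 180.249/495.456 = 0.3638.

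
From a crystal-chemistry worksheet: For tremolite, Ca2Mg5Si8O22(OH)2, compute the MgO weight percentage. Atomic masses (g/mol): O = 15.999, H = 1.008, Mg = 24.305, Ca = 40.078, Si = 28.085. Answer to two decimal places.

24.81 wt%

M(Ca2Mg5Si8O22(OH)2) = 812.353 g/mol; M(MgO) = 40.304 g/mol.
Moles MgO per formula unit = 5 Mg ÷ 1 = 5.0000.
MgO fraction = (5.0000 × 40.304) / 812.353 = 201.520/812.353 = 0.2481.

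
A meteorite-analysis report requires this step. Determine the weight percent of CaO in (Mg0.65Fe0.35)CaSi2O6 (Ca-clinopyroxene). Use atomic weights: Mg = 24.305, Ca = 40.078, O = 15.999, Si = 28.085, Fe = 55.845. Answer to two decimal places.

24.64 wt%

Molar mass of (Mg0.65Fe0.35)CaSi2O6 = 0.65×24.305 + 0.35×55.845 + 1×40.078 + 2×28.085 + 6×15.999 = 227.586 g/mol.
Each formula unit contains 1 Ca, equivalent to 1/1 = 1.0000 mol CaO.
M(CaO) = 1×40.078 + 1×15.999 = 56.077 g/mol.
Mass of CaO per formula unit = 1.0000 × 56.077 = 56.077 g.
CaO wt% = 56.077 / 227.586 × 100 = 24.64%.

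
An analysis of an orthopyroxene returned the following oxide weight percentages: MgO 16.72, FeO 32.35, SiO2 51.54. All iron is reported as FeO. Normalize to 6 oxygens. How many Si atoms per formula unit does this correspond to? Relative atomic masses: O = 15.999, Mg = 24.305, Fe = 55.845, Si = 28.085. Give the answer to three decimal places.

1.994 Si apfu

MgO: 16.72/40.304 = 0.41485 mol → 0.41485 mol Mg, 0.41485 mol O.
FeO: 32.35/71.844 = 0.45028 mol → 0.45028 mol Fe, 0.45028 mol O.
SiO2: 51.54/60.083 = 0.85781 mol → 0.85781 mol Si, 1.71562 mol O.
Total oxygen = 2.58075 mol. Normalization factor = 6/2.58075 = 2.32491.
Si per 6 O = 0.85781 × 2.32491 = 1.994.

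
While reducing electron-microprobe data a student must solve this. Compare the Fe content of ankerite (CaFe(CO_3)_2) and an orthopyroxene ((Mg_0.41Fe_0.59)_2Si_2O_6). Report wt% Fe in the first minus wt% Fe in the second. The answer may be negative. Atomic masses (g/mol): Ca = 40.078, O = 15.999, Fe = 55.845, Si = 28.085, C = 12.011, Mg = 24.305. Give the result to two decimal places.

First mineral: 55.845 g Fe in 215.939 g formula = 25.86 wt% Fe.
Second mineral: 65.897 g Fe in 237.991 g formula = 27.69 wt% Fe.
25.86% − 27.69% gives a difference of -1.83 percentage points.

-1.83 percentage points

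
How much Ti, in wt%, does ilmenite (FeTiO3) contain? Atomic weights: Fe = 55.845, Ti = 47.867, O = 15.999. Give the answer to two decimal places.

31.55 wt%

M(FeTiO3) = 151.709 g/mol.
Ti contributes 1 × 47.867 = 47.867 g per mole.
47.867/151.709 = 0.3155 → 31.55%.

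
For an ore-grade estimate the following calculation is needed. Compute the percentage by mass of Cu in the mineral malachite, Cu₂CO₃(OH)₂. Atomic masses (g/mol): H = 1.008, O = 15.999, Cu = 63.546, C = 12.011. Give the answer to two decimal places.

M(Cu₂CO₃(OH)₂) = 221.114 g/mol.
Cu contributes 2 × 63.546 = 127.092 g per mole.
127.092/221.114 = 0.5748 → 57.48%.

57.48 mass %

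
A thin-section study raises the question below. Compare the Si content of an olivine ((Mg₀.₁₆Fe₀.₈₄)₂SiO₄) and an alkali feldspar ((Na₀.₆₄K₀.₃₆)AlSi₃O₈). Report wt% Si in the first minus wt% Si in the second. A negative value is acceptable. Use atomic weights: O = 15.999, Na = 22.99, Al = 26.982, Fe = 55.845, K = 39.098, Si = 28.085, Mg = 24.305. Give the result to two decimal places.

First mineral: 28.085 g Si in 193.678 g formula = 14.50 wt% Si.
Second mineral: 84.255 g Si in 268.018 g formula = 31.44 wt% Si.
14.50% − 31.44% gives a difference of -16.94 percentage points.

-16.94 percentage points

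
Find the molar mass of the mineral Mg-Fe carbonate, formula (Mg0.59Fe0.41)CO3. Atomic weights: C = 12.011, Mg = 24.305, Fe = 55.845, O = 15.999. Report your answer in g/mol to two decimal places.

97.24 g/mol

M = 0.59(24.305) + 0.41(55.845) + 1(12.011) + 3(15.999)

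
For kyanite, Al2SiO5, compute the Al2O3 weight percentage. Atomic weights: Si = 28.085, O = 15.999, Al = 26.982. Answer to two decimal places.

Formula mass = 162.044 g/mol.
2 Al → 1.0000 mol Al2O3 per formula unit; M(Al2O3) = 101.961, so Al2O3 mass = 101.961 g.
101.961/162.044 × 100 = 62.92 wt%.

62.92 wt%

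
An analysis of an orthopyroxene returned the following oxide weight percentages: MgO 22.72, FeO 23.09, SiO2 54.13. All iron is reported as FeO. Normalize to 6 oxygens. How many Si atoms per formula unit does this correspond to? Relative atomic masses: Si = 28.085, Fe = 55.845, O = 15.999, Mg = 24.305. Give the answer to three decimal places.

MgO: 22.72/40.304 = 0.56372 mol → 0.56372 mol Mg, 0.56372 mol O.
FeO: 23.09/71.844 = 0.32139 mol → 0.32139 mol Fe, 0.32139 mol O.
SiO2: 54.13/60.083 = 0.90092 mol → 0.90092 mol Si, 1.80184 mol O.
Total oxygen = 2.68695 mol. Normalization factor = 6/2.68695 = 2.23302.
Si per 6 O = 0.90092 × 2.23302 = 2.012.

2.012 Si apfu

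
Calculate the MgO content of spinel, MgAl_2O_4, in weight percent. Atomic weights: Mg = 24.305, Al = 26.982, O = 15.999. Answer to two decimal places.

28.33 wt%

Molar mass of MgAl_2O_4 = 1·24.305 + 2·26.982 + 4·15.999 = 142.265 g/mol.
Each formula unit contains 1 Mg, equivalent to 1/1 = 1.0000 mol MgO.
M(MgO) = 1×24.305 + 1×15.999 = 40.304 g/mol.
Mass of MgO per formula unit = 1.0000 × 40.304 = 40.304 g.
MgO wt% = 40.304 / 142.265 × 100 = 28.33%.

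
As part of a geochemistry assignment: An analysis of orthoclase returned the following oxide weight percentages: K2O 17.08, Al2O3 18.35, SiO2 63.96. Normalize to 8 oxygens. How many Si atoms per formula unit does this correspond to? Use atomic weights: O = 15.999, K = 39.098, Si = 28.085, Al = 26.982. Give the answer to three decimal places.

17.08 wt% K2O ÷ 94.195 g/mol = 0.18133 mol, giving 0.36266 K and 0.18133 O.
18.35 wt% Al2O3 ÷ 101.961 g/mol = 0.17997 mol, giving 0.35994 Al and 0.53991 O.
63.96 wt% SiO2 ÷ 60.083 g/mol = 1.06453 mol, giving 1.06453 Si and 2.12906 O.
Oxygen sums to 2.85030; scaling by 8/2.85030 = 2.80672 puts the formula on 8 O.
Si: 1.06453 × 2.80672 = 2.988 atoms per formula unit.

2.988 Si apfu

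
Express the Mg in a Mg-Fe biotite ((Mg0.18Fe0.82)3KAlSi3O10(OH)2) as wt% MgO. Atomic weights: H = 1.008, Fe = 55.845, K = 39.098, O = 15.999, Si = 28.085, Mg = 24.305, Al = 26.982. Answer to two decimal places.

Formula mass = 494.842 g/mol.
0.54 Mg → 0.5400 mol MgO per formula unit; M(MgO) = 40.304, so MgO mass = 21.764 g.
21.764/494.842 × 100 = 4.40 wt%.

4.40 wt%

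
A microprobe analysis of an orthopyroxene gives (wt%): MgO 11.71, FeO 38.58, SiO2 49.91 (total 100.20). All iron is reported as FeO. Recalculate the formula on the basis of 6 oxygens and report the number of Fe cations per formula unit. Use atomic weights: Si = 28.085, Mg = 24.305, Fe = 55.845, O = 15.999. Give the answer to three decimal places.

MgO (M=40.304): mol = 0.29054; Mg = 0.29054, O = 0.29054.
FeO (M=71.844): mol = 0.53700; Fe = 0.53700, O = 0.53700.
SiO2 (M=60.083): mol = 0.83068; Si = 0.83068, O = 1.66136.
ΣO = 2.48890; factor = 6/ΣO = 2.41070.
Fe apfu = 0.53700 × 2.41070 = 1.295.

1.295 Fe apfu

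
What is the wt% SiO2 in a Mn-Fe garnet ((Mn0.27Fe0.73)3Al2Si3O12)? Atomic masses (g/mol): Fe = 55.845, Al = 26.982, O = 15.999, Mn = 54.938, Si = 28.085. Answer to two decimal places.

36.27 wt%

Formula mass = 497.007 g/mol.
3 Si → 3.0000 mol SiO2 per formula unit; M(SiO2) = 60.083, so SiO2 mass = 180.249 g.
180.249/497.007 × 100 = 36.27 wt%.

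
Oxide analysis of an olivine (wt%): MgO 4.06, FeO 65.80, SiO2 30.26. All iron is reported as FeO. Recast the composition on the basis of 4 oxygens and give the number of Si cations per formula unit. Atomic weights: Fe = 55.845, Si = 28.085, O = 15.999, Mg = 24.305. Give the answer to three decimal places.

0.995 Si apfu

4.06 wt% MgO ÷ 40.304 g/mol = 0.10073 mol, giving 0.10073 Mg and 0.10073 O.
65.80 wt% FeO ÷ 71.844 g/mol = 0.91587 mol, giving 0.91587 Fe and 0.91587 O.
30.26 wt% SiO2 ÷ 60.083 g/mol = 0.50364 mol, giving 0.50364 Si and 1.00728 O.
Oxygen sums to 2.02388; scaling by 4/2.02388 = 1.97640 puts the formula on 4 O.
Si: 0.50364 × 1.97640 = 0.995 atoms per formula unit.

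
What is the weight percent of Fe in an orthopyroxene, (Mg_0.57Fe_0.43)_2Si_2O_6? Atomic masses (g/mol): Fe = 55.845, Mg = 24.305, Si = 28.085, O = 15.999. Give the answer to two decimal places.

Formula mass = 1.14*24.305 + 0.86*55.845 + 2*28.085 + 6*15.999 = 227.898 g/mol, of which 48.027 g is Fe.
So Fe makes up 48.027/227.898 = 0.2107 of the mass, i.e. 21.07%.

21.07 weight percent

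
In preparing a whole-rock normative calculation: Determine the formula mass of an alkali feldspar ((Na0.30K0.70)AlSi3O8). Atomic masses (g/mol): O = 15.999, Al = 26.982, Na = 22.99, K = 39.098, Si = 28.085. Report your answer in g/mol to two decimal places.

The formula mass is the sum 0.30·22.99 + 0.70·39.098 + 1·26.982 + 3·28.085 + 8·15.999.

273.49 g/mol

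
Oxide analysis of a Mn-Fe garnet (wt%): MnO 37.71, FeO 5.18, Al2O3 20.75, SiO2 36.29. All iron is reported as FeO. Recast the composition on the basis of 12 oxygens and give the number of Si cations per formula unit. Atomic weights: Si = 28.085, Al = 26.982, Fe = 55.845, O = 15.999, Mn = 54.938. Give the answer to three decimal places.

MnO: 37.71/70.937 = 0.53160 mol → 0.53160 mol Mn, 0.53160 mol O.
FeO: 5.18/71.844 = 0.07210 mol → 0.07210 mol Fe, 0.07210 mol O.
Al2O3: 20.75/101.961 = 0.20351 mol → 0.40702 mol Al, 0.61053 mol O.
SiO2: 36.29/60.083 = 0.60400 mol → 0.60400 mol Si, 1.20800 mol O.
Total oxygen = 2.42223 mol. Normalization factor = 12/2.42223 = 4.95411.
Si per 12 O = 0.60400 × 4.95411 = 2.992.

2.992 Si apfu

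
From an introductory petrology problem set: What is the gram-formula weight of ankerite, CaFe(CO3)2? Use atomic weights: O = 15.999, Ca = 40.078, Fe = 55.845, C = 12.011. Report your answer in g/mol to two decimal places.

M = 1(40.078) + 1(55.845) + 2(12.011) + 6(15.999)

215.94 g/mol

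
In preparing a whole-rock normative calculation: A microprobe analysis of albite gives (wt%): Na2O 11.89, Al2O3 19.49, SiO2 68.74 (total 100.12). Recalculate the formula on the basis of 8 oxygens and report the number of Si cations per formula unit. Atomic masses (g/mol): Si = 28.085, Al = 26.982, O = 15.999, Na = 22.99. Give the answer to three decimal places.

Na2O (M=61.979): mol = 0.19184; Na = 0.38368, O = 0.19184.
Al2O3 (M=101.961): mol = 0.19115; Al = 0.38230, O = 0.57345.
SiO2 (M=60.083): mol = 1.14408; Si = 1.14408, O = 2.28816.
ΣO = 3.05345; factor = 8/ΣO = 2.61999.
Si apfu = 1.14408 × 2.61999 = 2.997.

2.997 Si apfu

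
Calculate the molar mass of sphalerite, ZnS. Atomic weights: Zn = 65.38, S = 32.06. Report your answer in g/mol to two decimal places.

M = 1*65.38 + 1*32.06

97.44 g/mol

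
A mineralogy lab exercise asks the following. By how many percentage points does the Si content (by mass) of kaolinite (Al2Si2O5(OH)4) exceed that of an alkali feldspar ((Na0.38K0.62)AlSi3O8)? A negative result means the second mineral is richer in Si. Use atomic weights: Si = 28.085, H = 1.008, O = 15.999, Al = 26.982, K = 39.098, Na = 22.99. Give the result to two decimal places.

First mineral: 56.170 g Si in 258.157 g formula = 21.76 wt% Si.
Second mineral: 84.255 g Si in 272.206 g formula = 30.95 wt% Si.
21.76% − 30.95% gives a difference of -9.19 percentage points.

-9.19 percentage points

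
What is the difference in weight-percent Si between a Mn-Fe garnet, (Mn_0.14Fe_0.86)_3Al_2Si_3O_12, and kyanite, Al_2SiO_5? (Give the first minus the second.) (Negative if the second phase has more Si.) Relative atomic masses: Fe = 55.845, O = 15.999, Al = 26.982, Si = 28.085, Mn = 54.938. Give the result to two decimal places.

M((Mn_0.14Fe_0.86)_3Al_2Si_3O_12) = 497.361 g/mol, so wt% Si = 84.255/497.361 × 100 = 16.94%.
M(Al_2SiO_5) = 162.044 g/mol, so wt% Si = 28.085/162.044 × 100 = 17.33%.
16.94 − 17.33 = -0.39 pp.

-0.39 percentage points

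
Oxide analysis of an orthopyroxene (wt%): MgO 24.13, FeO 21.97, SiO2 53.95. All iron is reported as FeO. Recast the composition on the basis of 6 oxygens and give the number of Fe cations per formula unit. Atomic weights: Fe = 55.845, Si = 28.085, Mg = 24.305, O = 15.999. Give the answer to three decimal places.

24.13 wt% MgO ÷ 40.304 g/mol = 0.59870 mol, giving 0.59870 Mg and 0.59870 O.
21.97 wt% FeO ÷ 71.844 g/mol = 0.30580 mol, giving 0.30580 Fe and 0.30580 O.
53.95 wt% SiO2 ÷ 60.083 g/mol = 0.89792 mol, giving 0.89792 Si and 1.79584 O.
Oxygen sums to 2.70034; scaling by 6/2.70034 = 2.22194 puts the formula on 6 O.
Fe: 0.30580 × 2.22194 = 0.679 atoms per formula unit.

0.679 Fe apfu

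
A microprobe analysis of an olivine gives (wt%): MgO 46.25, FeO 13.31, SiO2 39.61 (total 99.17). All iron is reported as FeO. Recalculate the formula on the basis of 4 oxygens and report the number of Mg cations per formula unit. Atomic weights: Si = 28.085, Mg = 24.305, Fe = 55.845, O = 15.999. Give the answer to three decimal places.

1.731 Mg apfu

MgO: 46.25/40.304 = 1.14753 mol → 1.14753 mol Mg, 1.14753 mol O.
FeO: 13.31/71.844 = 0.18526 mol → 0.18526 mol Fe, 0.18526 mol O.
SiO2: 39.61/60.083 = 0.65925 mol → 0.65925 mol Si, 1.31850 mol O.
Total oxygen = 2.65129 mol. Normalization factor = 4/2.65129 = 1.50870.
Mg per 4 O = 1.14753 × 1.50870 = 1.731.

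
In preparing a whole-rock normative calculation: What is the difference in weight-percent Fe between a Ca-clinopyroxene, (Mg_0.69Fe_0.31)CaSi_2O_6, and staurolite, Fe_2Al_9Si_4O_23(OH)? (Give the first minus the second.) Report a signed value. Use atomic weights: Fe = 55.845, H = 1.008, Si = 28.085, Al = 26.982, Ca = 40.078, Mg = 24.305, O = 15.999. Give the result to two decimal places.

First mineral: 17.312 g Fe in 226.324 g formula = 7.65 wt% Fe.
Second mineral: 111.690 g Fe in 851.852 g formula = 13.11 wt% Fe.
7.65% − 13.11% gives a difference of -5.46 percentage points.

-5.46 percentage points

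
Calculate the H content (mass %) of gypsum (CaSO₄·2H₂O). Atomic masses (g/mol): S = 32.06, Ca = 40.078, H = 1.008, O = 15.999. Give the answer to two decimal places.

2.34 mass %

Formula mass = 1*40.078 + 1*32.06 + 6*15.999 + 4*1.008 = 172.164 g/mol, of which 4.032 g is H.
So H makes up 4.032/172.164 = 0.0234 of the mass, i.e. 2.34%.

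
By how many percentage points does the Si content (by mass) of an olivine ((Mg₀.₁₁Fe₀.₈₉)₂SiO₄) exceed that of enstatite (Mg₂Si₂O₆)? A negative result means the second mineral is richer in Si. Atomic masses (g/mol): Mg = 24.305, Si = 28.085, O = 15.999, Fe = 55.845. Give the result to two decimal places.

-13.71 percentage points

First mineral: 28.085 g Si in 196.832 g formula = 14.27 wt% Si.
Second mineral: 56.170 g Si in 200.774 g formula = 27.98 wt% Si.
14.27% − 27.98% gives a difference of -13.71 percentage points.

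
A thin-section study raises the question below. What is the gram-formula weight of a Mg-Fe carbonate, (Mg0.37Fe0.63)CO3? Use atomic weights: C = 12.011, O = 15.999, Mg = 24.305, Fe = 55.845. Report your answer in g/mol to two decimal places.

104.18 g/mol

M = 0.37(24.305) + 0.63(55.845) + 1(12.011) + 3(15.999)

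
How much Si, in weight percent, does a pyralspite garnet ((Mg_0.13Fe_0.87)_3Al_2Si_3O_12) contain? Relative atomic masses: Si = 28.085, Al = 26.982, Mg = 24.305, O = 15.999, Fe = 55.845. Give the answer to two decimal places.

17.36 weight percent

Molar mass of (Mg_0.13Fe_0.87)_3Al_2Si_3O_12: 0.39*24.305 + 2.61*55.845 + 2*26.982 + 3*28.085 + 12*15.999 = 485.441 g/mol.
Mass of Si per formula unit: 3 × 28.085 = 84.255 g.
Weight fraction Si = 84.255 / 485.441 = 0.1736.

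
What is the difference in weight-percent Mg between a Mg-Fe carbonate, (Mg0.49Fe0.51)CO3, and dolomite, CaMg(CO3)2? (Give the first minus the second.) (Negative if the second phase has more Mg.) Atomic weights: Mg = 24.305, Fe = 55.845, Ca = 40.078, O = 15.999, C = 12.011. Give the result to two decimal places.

Mg in (Mg0.49Fe0.51)CO3: molar mass 100.398 g/mol; 0.49×24.305 = 11.909 g → 11.86 wt%.
Mg in CaMg(CO3)2: molar mass 184.399 g/mol; 1×24.305 = 24.305 g → 13.18 wt%.
Difference = 11.86 − 13.18 = -1.32 percentage points.

-1.32 percentage points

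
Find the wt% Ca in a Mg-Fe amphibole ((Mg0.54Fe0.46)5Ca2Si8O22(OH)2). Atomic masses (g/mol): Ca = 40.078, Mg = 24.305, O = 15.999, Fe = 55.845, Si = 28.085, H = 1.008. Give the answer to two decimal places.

9.06 mass %

Molar mass of (Mg0.54Fe0.46)5Ca2Si8O22(OH)2: 2.70×24.305 + 2.30×55.845 + 2×40.078 + 8×28.085 + 24×15.999 + 2×1.008 = 884.895 g/mol.
Mass of Ca per formula unit: 2 × 40.078 = 80.156 g.
Weight fraction Ca = 80.156 / 884.895 = 0.0906.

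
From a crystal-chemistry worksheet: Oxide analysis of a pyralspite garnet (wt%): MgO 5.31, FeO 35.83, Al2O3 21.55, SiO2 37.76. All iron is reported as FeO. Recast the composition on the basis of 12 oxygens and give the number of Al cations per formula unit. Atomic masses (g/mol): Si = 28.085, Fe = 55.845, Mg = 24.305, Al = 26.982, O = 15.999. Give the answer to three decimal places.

2.012 Al apfu

MgO: 5.31/40.304 = 0.13175 mol → 0.13175 mol Mg, 0.13175 mol O.
FeO: 35.83/71.844 = 0.49872 mol → 0.49872 mol Fe, 0.49872 mol O.
Al2O3: 21.55/101.961 = 0.21136 mol → 0.42272 mol Al, 0.63408 mol O.
SiO2: 37.76/60.083 = 0.62846 mol → 0.62846 mol Si, 1.25692 mol O.
Total oxygen = 2.52147 mol. Normalization factor = 12/2.52147 = 4.75913.
Al per 12 O = 0.42272 × 4.75913 = 2.012.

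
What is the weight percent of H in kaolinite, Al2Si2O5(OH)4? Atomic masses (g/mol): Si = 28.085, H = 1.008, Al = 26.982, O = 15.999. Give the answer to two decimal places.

Formula mass = 2*26.982 + 2*28.085 + 9*15.999 + 4*1.008 = 258.157 g/mol, of which 4.032 g is H.
So H makes up 4.032/258.157 = 0.0156 of the mass, i.e. 1.56%.

1.56 weight percent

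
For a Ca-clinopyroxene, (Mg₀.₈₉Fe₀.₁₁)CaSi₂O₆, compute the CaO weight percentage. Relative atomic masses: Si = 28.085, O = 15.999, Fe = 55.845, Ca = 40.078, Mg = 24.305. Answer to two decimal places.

Molar mass of (Mg₀.₈₉Fe₀.₁₁)CaSi₂O₆ = 0.89·24.305 + 0.11·55.845 + 1·40.078 + 2·28.085 + 6·15.999 = 220.016 g/mol.
Each formula unit contains 1 Ca, equivalent to 1/1 = 1.0000 mol CaO.
M(CaO) = 1×40.078 + 1×15.999 = 56.077 g/mol.
Mass of CaO per formula unit = 1.0000 × 56.077 = 56.077 g.
CaO wt% = 56.077 / 220.016 × 100 = 25.49%.

25.49 wt%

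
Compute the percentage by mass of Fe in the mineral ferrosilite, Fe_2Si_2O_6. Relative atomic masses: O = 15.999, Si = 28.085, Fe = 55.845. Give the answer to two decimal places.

42.33 mass %

M(Fe_2Si_2O_6) = 263.854 g/mol.
Fe contributes 2 × 55.845 = 111.690 g per mole.
111.690/263.854 = 0.4233 → 42.33%.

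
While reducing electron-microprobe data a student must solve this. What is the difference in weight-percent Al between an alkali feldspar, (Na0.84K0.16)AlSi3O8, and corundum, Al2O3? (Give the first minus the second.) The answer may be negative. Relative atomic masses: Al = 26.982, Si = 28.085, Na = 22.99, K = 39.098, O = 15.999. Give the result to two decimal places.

First mineral: 26.982 g Al in 264.796 g formula = 10.19 wt% Al.
Second mineral: 53.964 g Al in 101.961 g formula = 52.93 wt% Al.
10.19% − 52.93% gives a difference of -42.74 percentage points.

-42.74 percentage points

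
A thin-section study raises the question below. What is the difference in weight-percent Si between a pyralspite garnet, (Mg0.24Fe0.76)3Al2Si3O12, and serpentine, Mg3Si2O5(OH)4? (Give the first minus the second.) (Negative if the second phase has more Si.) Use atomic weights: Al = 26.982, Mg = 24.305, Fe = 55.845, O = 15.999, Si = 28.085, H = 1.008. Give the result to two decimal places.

M((Mg0.24Fe0.76)3Al2Si3O12) = 475.033 g/mol, so wt% Si = 84.255/475.033 × 100 = 17.74%.
M(Mg3Si2O5(OH)4) = 277.108 g/mol, so wt% Si = 56.170/277.108 × 100 = 20.27%.
17.74 − 20.27 = -2.53 pp.

-2.53 percentage points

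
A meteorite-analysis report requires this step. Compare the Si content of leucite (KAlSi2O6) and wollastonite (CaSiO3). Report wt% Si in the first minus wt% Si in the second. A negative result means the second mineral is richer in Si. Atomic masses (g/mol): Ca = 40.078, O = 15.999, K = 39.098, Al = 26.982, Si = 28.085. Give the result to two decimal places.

1.56 percentage points

M(KAlSi2O6) = 218.244 g/mol, so wt% Si = 56.170/218.244 × 100 = 25.74%.
M(CaSiO3) = 116.160 g/mol, so wt% Si = 28.085/116.160 × 100 = 24.18%.
25.74 − 24.18 = 1.56 pp.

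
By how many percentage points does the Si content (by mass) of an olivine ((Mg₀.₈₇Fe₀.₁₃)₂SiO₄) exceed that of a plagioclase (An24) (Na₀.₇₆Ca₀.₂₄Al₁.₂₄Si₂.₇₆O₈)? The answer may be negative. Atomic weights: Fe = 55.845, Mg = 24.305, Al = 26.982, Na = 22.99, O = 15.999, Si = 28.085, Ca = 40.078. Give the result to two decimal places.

M((Mg₀.₈₇Fe₀.₁₃)₂SiO₄) = 148.891 g/mol, so wt% Si = 28.085/148.891 × 100 = 18.86%.
M(Na₀.₇₆Ca₀.₂₄Al₁.₂₄Si₂.₇₆O₈) = 266.055 g/mol, so wt% Si = 77.515/266.055 × 100 = 29.13%.
18.86 − 29.13 = -10.27 pp.

-10.27 percentage points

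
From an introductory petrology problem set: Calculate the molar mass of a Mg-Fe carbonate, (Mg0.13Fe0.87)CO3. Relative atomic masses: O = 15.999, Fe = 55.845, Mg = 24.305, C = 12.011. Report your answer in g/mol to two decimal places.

111.75 g/mol

M = 0.13·24.305 + 0.87·55.845 + 1·12.011 + 3·15.999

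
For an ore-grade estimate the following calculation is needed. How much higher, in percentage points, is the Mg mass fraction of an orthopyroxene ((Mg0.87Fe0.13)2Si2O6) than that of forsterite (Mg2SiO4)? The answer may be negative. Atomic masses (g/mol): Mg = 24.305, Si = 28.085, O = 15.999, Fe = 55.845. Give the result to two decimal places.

M((Mg0.87Fe0.13)2Si2O6) = 208.974 g/mol, so wt% Mg = 42.291/208.974 × 100 = 20.24%.
M(Mg2SiO4) = 140.691 g/mol, so wt% Mg = 48.610/140.691 × 100 = 34.55%.
20.24 − 34.55 = -14.31 pp.

-14.31 percentage points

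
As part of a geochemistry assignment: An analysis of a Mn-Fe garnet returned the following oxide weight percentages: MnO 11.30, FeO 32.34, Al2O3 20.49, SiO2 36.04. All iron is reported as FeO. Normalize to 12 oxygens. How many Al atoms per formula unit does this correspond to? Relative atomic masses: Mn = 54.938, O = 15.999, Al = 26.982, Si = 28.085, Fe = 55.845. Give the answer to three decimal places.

2.000 Al apfu

MnO: 11.30/70.937 = 0.15930 mol → 0.15930 mol Mn, 0.15930 mol O.
FeO: 32.34/71.844 = 0.45014 mol → 0.45014 mol Fe, 0.45014 mol O.
Al2O3: 20.49/101.961 = 0.20096 mol → 0.40192 mol Al, 0.60288 mol O.
SiO2: 36.04/60.083 = 0.59984 mol → 0.59984 mol Si, 1.19968 mol O.
Total oxygen = 2.41200 mol. Normalization factor = 12/2.41200 = 4.97512.
Al per 12 O = 0.40192 × 4.97512 = 2.000.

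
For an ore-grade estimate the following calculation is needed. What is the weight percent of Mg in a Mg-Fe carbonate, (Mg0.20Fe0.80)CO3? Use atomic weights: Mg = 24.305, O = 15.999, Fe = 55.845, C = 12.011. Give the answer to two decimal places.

4.44 wt%

M((Mg0.20Fe0.80)CO3) = 109.545 g/mol.
Mg contributes 0.20 × 24.305 = 4.861 g per mole.
4.861/109.545 = 0.0444 → 4.44%.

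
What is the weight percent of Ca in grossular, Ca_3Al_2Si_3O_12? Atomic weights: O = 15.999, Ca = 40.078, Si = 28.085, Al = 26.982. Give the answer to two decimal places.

Formula mass = 3*40.078 + 2*26.982 + 3*28.085 + 12*15.999 = 450.441 g/mol, of which 120.234 g is Ca.
So Ca makes up 120.234/450.441 = 0.2669 of the mass, i.e. 26.69%.

26.69 weight percent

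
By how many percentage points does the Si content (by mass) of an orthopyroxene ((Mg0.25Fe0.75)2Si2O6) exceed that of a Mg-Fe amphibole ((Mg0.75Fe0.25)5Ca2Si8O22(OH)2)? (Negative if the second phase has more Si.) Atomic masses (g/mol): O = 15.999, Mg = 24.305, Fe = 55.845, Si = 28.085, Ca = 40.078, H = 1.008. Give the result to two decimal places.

M((Mg0.25Fe0.75)2Si2O6) = 248.084 g/mol, so wt% Si = 56.170/248.084 × 100 = 22.64%.
M((Mg0.75Fe0.25)5Ca2Si8O22(OH)2) = 851.778 g/mol, so wt% Si = 224.680/851.778 × 100 = 26.38%.
22.64 − 26.38 = -3.74 pp.

-3.74 percentage points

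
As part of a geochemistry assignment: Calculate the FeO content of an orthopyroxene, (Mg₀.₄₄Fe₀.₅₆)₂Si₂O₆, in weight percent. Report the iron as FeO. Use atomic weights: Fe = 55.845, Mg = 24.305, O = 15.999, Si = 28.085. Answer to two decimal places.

Formula mass = 236.099 g/mol.
1.12 Fe → 1.1200 mol FeO per formula unit; M(FeO) = 71.844, so FeO mass = 80.465 g.
80.465/236.099 × 100 = 34.08 wt%.

34.08 wt%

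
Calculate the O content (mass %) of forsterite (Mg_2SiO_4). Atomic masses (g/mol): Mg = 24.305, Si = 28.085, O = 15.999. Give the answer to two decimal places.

45.49 mass %

M(Mg_2SiO_4) = 140.691 g/mol.
O contributes 4 × 15.999 = 63.996 g per mole.
63.996/140.691 = 0.4549 → 45.49%.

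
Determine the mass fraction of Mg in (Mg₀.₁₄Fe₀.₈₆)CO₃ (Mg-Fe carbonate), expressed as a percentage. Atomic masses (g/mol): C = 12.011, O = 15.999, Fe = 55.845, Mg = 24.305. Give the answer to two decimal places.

3.05 mass %

Molar mass of (Mg₀.₁₄Fe₀.₈₆)CO₃: 0.14·24.305 + 0.86·55.845 + 1·12.011 + 3·15.999 = 111.437 g/mol.
Mass of Mg per formula unit: 0.14 × 24.305 = 3.403 g.
Weight fraction Mg = 3.403 / 111.437 = 0.0305.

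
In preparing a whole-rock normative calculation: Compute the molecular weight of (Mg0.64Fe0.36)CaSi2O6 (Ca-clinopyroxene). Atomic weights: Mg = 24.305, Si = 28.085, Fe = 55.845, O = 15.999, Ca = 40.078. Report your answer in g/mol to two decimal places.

227.90 g/mol

Mg: 0.64 × 24.305 = 15.5552
Fe: 0.36 × 55.845 = 20.1042
Ca: 1 × 40.078 = 40.0780
Si: 2 × 28.085 = 56.1700
O: 6 × 15.999 = 95.9940
Summing the contributions gives the formula mass.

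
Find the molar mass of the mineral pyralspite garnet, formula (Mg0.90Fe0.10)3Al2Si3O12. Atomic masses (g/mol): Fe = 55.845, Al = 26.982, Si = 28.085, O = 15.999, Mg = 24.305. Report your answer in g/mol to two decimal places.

Mg: 2.70 × 24.305 = 65.6235
Fe: 0.30 × 55.845 = 16.7535
Al: 2 × 26.982 = 53.9640
Si: 3 × 28.085 = 84.2550
O: 12 × 15.999 = 191.9880
Summing the contributions gives the formula mass.

412.58 g/mol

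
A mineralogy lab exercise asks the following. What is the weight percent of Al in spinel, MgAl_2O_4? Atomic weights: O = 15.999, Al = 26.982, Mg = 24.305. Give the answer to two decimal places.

37.93 weight percent

Formula mass = 1*24.305 + 2*26.982 + 4*15.999 = 142.265 g/mol, of which 53.964 g is Al.
So Al makes up 53.964/142.265 = 0.3793 of the mass, i.e. 37.93%.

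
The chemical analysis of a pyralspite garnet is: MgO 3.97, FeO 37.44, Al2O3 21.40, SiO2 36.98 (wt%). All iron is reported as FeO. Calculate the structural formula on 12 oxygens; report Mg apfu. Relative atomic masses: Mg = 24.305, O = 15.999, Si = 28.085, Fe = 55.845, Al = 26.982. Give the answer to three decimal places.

3.97 wt% MgO ÷ 40.304 g/mol = 0.09850 mol, giving 0.09850 Mg and 0.09850 O.
37.44 wt% FeO ÷ 71.844 g/mol = 0.52113 mol, giving 0.52113 Fe and 0.52113 O.
21.40 wt% Al2O3 ÷ 101.961 g/mol = 0.20988 mol, giving 0.41976 Al and 0.62964 O.
36.98 wt% SiO2 ÷ 60.083 g/mol = 0.61548 mol, giving 0.61548 Si and 1.23096 O.
Oxygen sums to 2.48023; scaling by 12/2.48023 = 4.83826 puts the formula on 12 O.
Mg: 0.09850 × 4.83826 = 0.477 atoms per formula unit.

0.477 Mg apfu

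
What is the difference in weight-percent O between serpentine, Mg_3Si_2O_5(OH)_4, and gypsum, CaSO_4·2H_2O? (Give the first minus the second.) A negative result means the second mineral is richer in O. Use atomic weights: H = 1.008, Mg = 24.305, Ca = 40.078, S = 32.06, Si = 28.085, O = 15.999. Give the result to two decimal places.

-3.80 percentage points

M(Mg_3Si_2O_5(OH)_4) = 277.108 g/mol, so wt% O = 143.991/277.108 × 100 = 51.96%.
M(CaSO_4·2H_2O) = 172.164 g/mol, so wt% O = 95.994/172.164 × 100 = 55.76%.
51.96 − 55.76 = -3.80 pp.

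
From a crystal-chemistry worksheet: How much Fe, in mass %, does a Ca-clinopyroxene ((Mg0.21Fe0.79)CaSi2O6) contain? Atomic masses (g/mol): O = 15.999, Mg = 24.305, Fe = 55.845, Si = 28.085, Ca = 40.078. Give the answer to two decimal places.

18.27 mass %

Formula mass = 0.21*24.305 + 0.79*55.845 + 1*40.078 + 2*28.085 + 6*15.999 = 241.464 g/mol, of which 44.118 g is Fe.
So Fe makes up 44.118/241.464 = 0.1827 of the mass, i.e. 18.27%.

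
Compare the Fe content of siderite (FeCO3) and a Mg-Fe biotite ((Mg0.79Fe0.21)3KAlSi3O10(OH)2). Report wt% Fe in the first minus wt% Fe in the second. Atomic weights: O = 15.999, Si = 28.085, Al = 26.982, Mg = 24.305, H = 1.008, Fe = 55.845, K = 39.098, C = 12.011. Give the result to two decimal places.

M(FeCO3) = 115.853 g/mol, so wt% Fe = 55.845/115.853 × 100 = 48.20%.
M((Mg0.79Fe0.21)3KAlSi3O10(OH)2) = 437.124 g/mol, so wt% Fe = 35.182/437.124 × 100 = 8.05%.
48.20 − 8.05 = 40.15 pp.

40.15 percentage points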